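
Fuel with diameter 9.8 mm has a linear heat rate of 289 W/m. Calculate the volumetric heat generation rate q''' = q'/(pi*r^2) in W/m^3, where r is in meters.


r = D / 2 / 1000 = 9.8 / 2 / 1000 = 0.0049 m
q''' = q' / (pi * r^2)
q''' = 289 / (pi * 0.0049^2)
q''' = 3.8314e+06 W/m^3

3.8314e+06


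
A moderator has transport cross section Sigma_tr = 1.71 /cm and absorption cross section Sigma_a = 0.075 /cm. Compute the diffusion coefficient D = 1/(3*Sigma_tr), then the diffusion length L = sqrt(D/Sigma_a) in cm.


D = 1 / (3 * Sigma_tr) = 1 / (3 * 1.71) = 0.1949318 cm
L = sqrt(D / Sigma_a)
L = sqrt(0.1949318 / 0.075)
L = 1.6122 cm

1.6122


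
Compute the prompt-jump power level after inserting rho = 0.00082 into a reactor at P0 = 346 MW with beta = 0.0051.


P1/P0 = beta / (beta - rho)
P1/P0 = 0.0051 / (0.0051 - 0.00082) = 1.191589
P1 = 346 * 1.191589 = 412.29 MW

412.29


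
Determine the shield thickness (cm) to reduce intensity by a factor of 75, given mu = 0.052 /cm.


x = ln(factor) / mu
x = ln(75) / 0.052
x = 83.029 cm

83.029


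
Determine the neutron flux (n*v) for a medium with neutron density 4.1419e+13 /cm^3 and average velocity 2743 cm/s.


phi = n * v
phi = 4.1419e+13 * 2743
phi = 1.1361e+17 /cm^2/s

1.1361e+17


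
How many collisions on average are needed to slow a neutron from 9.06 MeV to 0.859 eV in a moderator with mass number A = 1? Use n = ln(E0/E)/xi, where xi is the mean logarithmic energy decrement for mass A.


xi = 1 + (A-1)^2/(2A)*ln((A-1)/(A+1)) = 1 (for A = 1)
n = ln(E0/E) / xi
n = ln(9.06e6 / 0.859) / 1
n = ln(1.054715e+07) / 1 = 16.171

16.171


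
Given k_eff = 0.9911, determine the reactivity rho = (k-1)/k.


rho = (k_eff - 1) / k_eff
rho = (0.9911 - 1) / 0.9911
rho = -0.0089799

-0.0089799


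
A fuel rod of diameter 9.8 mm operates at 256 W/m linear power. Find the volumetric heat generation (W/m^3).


r = D / 2 / 1000 = 9.8 / 2 / 1000 = 0.0049 m
q''' = q' / (pi * r^2)
q''' = 256 / (pi * 0.0049^2)
q''' = 3.3939e+06 W/m^3

3.3939e+06


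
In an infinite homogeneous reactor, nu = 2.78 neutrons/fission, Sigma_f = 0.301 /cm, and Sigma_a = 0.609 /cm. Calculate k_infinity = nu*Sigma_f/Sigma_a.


k_inf = nu * Sigma_f / Sigma_a
k_inf = 2.78 * 0.301 / 0.609
k_inf = 1.3740

1.3740


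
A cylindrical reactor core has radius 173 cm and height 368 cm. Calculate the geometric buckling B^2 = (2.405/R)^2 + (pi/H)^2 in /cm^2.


B^2 = (2.405/R)^2 + (pi/H)^2
B^2 = (2.405/173)^2 + (pi/368)^2
B^2 = 2.6614e-04 /cm^2

2.6614e-04


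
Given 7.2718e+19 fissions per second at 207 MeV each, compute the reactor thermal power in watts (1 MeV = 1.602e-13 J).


P = fission_rate * E_MeV * 1.602e-13
P = 7.2718e+19 * 207 * 1.602e-13
P = 2.4114e+09 W

2.4114e+09


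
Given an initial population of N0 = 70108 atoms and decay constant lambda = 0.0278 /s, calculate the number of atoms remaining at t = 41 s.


N = N0 * exp(-lambda * t)
N = 70108 * exp(-0.0278 * 41)
N = 22426

22426


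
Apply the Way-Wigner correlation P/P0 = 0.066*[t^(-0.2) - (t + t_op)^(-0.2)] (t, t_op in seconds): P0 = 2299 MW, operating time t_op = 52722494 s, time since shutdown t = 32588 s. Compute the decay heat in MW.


P/P0 = 0.066 * [t^(-0.2) - (t + t_op)^(-0.2)]
P/P0 = 0.066 * [32588^(-0.2) - (32588 + 52722494)^(-0.2)]
P/P0 = 0.066 * [0.1251378 - 0.02854612] = 0.006375051
P = 2299 * 0.006375051 = 14.656 MW

14.656


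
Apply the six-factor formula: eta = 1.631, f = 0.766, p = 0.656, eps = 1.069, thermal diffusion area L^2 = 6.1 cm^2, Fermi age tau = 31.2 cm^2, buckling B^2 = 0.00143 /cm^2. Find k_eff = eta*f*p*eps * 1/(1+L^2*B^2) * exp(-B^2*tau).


k_inf = eta*f*p*eps = 1.631*0.766*0.656*1.069 = 0.8761214
P_TNL = 1/(1 + L^2*B^2) = 1/(1 + 6.1*0.00143) = 0.9913524
P_FNL = exp(-B^2*tau) = exp(-0.00143*31.2) = 0.9563647
k_eff = k_inf * P_TNL * P_FNL = 0.8761214 * 0.9913524 * 0.9563647
k_eff = 0.83065

0.83065


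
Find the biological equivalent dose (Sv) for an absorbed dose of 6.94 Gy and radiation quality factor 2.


H = D * Q
H = 6.94 * 2
H = 13.880 Sv

13.880


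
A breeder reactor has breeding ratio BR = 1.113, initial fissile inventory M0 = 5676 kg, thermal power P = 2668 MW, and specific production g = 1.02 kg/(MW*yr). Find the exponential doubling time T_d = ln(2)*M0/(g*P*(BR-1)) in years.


Breeding gain G = BR - 1 = 1.113 - 1 = 0.113
Fissile production rate = g * P * G = 1.02 * 2668 * 0.113 = 307.51368 kg/yr
T_d = ln(2) * M0 / (g * P * G)
T_d = ln(2) * 5676 / 307.51368 = 12.794 yr

12.794


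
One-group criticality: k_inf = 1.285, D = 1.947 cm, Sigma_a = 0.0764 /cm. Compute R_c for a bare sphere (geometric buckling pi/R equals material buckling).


L^2 = D / Sigma_a = 1.947 / 0.0764 = 25.48429 cm^2
B_m^2 = (k_inf - 1) / L^2 = (1.285 - 1) / 25.48429 = 0.01118336 /cm^2
For a bare sphere: B_g = pi/R, so R_c = pi / sqrt(B_m^2)
R_c = pi / sqrt(0.01118336) = 29.707 cm

29.707


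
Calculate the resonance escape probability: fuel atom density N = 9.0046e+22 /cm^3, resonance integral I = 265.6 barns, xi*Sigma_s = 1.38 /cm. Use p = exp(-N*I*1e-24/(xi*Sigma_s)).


p = exp(-N * I * 1e-24 / (xi*Sigma_s))
p = exp(-9.0046e+22 * 265.6 * 1e-24 / 1.38)
p = 2.9745e-08

2.9745e-08


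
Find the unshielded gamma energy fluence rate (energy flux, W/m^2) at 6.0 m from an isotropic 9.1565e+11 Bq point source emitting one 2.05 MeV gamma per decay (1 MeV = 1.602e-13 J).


psi = A * E * 1.602e-13 / (4*pi*r^2)
psi = 9.1565e+11 * 2.05 * 1.602e-13 / (4*pi*6.0^2)
psi = 6.6471e-04 W/m^2

6.6471e-04


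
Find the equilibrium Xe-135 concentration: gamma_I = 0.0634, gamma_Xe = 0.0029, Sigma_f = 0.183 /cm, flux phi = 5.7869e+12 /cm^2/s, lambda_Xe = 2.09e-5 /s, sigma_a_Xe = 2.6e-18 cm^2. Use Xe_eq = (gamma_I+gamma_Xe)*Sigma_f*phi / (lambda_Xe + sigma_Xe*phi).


Xe_eq = (gamma_I + gamma_Xe) * Sigma_f * phi / (lambda_Xe + sigma_Xe * phi)
Numerator = (0.0634 + 0.0029) * 0.183 * 5.7869e+12 = 7.021188e+10
Denominator = 2.09e-5 + 2.6e-18 * 5.7869e+12 = 3.594594e-05
Xe_eq = 7.021188e+10 / 3.594594e-05 = 1.9533e+15 /cm^3

1.9533e+15


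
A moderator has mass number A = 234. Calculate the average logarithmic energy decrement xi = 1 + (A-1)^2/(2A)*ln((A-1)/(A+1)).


xi = 1 + (A-1)^2/(2A) * ln((A-1)/(A+1))
xi = 1 + (234-1)^2/(2*234) * ln((234-1)/(234 +1))
xi = 0.0085227

0.0085227


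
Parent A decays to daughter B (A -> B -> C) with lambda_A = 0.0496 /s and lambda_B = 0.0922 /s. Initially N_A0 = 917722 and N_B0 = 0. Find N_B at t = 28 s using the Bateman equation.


N_B(t) = lambda_A * N_A0 / (lambda_B - lambda_A) * [exp(-lambda_A*t) - exp(-lambda_B*t)]
exp(-0.0496*28) = 0.2493744; exp(-0.0922*28) = 0.07565286
N_B = 0.0496 * 917722 / (0.0922 - 0.0496) * (0.2493744 - 0.07565286)
N_B = 185625

185625


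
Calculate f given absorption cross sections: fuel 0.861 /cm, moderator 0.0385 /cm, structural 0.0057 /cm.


f = Sigma_a_fuel / (Sigma_a_fuel + Sigma_a_mod + Sigma_a_other)
f = 0.861 / (0.861 + 0.0385 + 0.0057)
f = 0.95117

0.95117


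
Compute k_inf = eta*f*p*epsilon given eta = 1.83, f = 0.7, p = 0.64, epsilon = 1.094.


k_inf = eta * f * p * epsilon
k_inf = 1.83 * 0.7 * 0.64 * 1.094
k_inf = 0.89690

0.89690


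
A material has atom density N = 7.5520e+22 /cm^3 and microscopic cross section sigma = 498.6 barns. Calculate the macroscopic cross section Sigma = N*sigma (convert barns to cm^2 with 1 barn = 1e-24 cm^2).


Sigma = N * sigma_barns * 1e-24
Sigma = 7.5520e+22 * 498.6 * 1e-24
Sigma = 37.654 /cm

37.654


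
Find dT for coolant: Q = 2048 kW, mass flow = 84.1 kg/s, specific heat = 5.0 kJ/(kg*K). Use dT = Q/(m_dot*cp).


dT = Q / (m_dot * cp)
dT = 2048 / (84.1 * 5.0)
dT = 4.8704 C

4.8704


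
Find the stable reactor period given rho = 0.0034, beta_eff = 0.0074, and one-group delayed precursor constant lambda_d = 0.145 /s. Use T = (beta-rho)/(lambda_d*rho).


T = (beta - rho) / (lambda_d * rho)
T = (0.0074 - 0.0034) / (0.145 * 0.0034)
T = 8.1136 s

8.1136


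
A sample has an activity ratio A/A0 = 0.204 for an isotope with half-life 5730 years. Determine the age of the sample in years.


lambda = ln(2) / t_half = ln(2) / 5730 = 1.209681e-04 /yr
t = -ln(A/A0) / lambda
t = -ln(0.204) / 1.209681e-04
t = 13141 yr

13141


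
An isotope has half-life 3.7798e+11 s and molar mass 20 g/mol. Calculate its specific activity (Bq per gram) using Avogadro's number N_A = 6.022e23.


lambda = ln(2) / t_half = ln(2) / 3.7798e+11 = 1.833820e-12 /s
SA = lambda * N_A / M
SA = 1.833820e-12 * 6.022e23 / 20
SA = 5.5216e+10 Bq/g

5.5216e+10


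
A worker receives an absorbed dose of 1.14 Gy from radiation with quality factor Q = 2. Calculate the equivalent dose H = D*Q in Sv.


H = D * Q
H = 1.14 * 2
H = 2.2800 Sv

2.2800


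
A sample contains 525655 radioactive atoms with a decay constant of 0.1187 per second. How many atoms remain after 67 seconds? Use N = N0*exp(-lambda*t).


N = N0 * exp(-lambda * t)
N = 525655 * exp(-0.1187 * 67)
N = 184.84

184.84


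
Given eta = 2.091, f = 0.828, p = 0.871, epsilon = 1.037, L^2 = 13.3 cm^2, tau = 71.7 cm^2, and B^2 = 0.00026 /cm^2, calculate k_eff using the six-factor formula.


k_inf = eta*f*p*eps = 2.091*0.828*0.871*1.037 = 1.563800
P_TNL = 1/(1 + L^2*B^2) = 1/(1 + 13.3*0.00026) = 0.9965539
P_FNL = exp(-B^2*tau) = exp(-0.00026*71.7) = 0.9815307
k_eff = k_inf * P_TNL * P_FNL = 1.563800 * 0.9965539 * 0.9815307
k_eff = 1.5296

1.5296


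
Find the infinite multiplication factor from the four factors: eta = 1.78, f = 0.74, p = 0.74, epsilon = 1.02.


k_inf = eta * f * p * epsilon
k_inf = 1.78 * 0.74 * 0.74 * 1.02
k_inf = 0.99422

0.99422


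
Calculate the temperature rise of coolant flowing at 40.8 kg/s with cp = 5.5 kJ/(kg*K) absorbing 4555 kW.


dT = Q / (m_dot * cp)
dT = 4555 / (40.8 * 5.5)
dT = 20.299 C

20.299


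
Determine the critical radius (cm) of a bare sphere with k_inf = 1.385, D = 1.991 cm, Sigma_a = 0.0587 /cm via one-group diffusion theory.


L^2 = D / Sigma_a = 1.991 / 0.0587 = 33.91823 cm^2
B_m^2 = (k_inf - 1) / L^2 = (1.385 - 1) / 33.91823 = 0.01135083 /cm^2
For a bare sphere: B_g = pi/R, so R_c = pi / sqrt(B_m^2)
R_c = pi / sqrt(0.01135083) = 29.487 cm

29.487


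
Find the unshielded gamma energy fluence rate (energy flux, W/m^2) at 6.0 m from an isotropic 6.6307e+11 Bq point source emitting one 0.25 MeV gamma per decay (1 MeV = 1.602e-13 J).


psi = A * E * 1.602e-13 / (4*pi*r^2)
psi = 6.6307e+11 * 0.25 * 1.602e-13 / (4*pi*6.0^2)
psi = 5.8702e-05 W/m^2

5.8702e-05


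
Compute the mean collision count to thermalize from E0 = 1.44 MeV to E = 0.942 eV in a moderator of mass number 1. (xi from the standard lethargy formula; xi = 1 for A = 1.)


xi = 1 + (A-1)^2/(2A)*ln((A-1)/(A+1)) = 1 (for A = 1)
n = ln(E0/E) / xi
n = ln(1.44e6 / 0.942) / 1
n = ln(1.528662e+06) / 1 = 14.240

14.240


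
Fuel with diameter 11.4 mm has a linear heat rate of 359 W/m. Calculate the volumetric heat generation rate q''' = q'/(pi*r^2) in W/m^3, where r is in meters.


r = D / 2 / 1000 = 11.4 / 2 / 1000 = 0.0057 m
q''' = q' / (pi * r^2)
q''' = 359 / (pi * 0.0057^2)
q''' = 3.5172e+06 W/m^3

3.5172e+06


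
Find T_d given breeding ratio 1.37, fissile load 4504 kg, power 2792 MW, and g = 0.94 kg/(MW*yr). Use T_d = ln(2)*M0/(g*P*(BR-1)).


Breeding gain G = BR - 1 = 1.37 - 1 = 0.37
Fissile production rate = g * P * G = 0.94 * 2792 * 0.37 = 971.0576 kg/yr
T_d = ln(2) * M0 / (g * P * G)
T_d = ln(2) * 4504 / 971.0576 = 3.2150 yr

3.2150


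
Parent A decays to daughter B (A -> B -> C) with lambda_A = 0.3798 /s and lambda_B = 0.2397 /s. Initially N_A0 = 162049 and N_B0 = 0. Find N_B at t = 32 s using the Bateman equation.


N_B(t) = lambda_A * N_A0 / (lambda_B - lambda_A) * [exp(-lambda_A*t) - exp(-lambda_B*t)]
exp(-0.3798*32) = 5.269369e-06; exp(-0.2397*32) = 4.664312e-04
N_B = 0.3798 * 162049 / (0.2397 - 0.3798) * (5.269369e-06 - 4.664312e-04)
N_B = 202.59

202.59


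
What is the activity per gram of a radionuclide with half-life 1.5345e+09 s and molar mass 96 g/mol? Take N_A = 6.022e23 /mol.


lambda = ln(2) / t_half = ln(2) / 1.5345e+09 = 4.517088e-10 /s
SA = lambda * N_A / M
SA = 4.517088e-10 * 6.022e23 / 96
SA = 2.8335e+12 Bq/g

2.8335e+12


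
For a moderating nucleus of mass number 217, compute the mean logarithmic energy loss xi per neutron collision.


xi = 1 + (A-1)^2/(2A) * ln((A-1)/(A+1))
xi = 1 + (217-1)^2/(2*217) * ln((217-1)/(217 +1))
xi = 0.0091883

0.0091883


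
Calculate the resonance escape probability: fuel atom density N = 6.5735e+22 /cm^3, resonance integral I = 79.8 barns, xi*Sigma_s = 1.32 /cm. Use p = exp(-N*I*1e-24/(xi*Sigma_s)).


p = exp(-N * I * 1e-24 / (xi*Sigma_s))
p = exp(-6.5735e+22 * 79.8 * 1e-24 / 1.32)
p = 0.018798

0.018798


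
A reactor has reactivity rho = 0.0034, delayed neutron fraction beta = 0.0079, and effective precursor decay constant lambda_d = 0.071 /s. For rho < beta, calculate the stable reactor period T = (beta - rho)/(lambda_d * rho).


T = (beta - rho) / (lambda_d * rho)
T = (0.0079 - 0.0034) / (0.071 * 0.0034)
T = 18.641 s

18.641


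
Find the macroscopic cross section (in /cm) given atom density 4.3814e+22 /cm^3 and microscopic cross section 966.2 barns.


Sigma = N * sigma_barns * 1e-24
Sigma = 4.3814e+22 * 966.2 * 1e-24
Sigma = 42.333 /cm

42.333


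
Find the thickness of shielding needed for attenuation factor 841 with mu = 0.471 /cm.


x = ln(factor) / mu
x = ln(841) / 0.471
x = 14.298 cm

14.298


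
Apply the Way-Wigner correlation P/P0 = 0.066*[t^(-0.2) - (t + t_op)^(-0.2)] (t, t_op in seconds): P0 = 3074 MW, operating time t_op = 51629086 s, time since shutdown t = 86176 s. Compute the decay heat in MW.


P/P0 = 0.066 * [t^(-0.2) - (t + t_op)^(-0.2)]
P/P0 = 0.066 * [86176^(-0.2) - (86176 + 51629086)^(-0.2)]
P/P0 = 0.066 * [0.1030203 - 0.02866000] = 0.004907780
P = 3074 * 0.004907780 = 15.087 MW

15.087


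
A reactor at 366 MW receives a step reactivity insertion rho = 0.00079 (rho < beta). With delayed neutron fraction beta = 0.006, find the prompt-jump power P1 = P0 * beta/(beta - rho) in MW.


P1/P0 = beta / (beta - rho)
P1/P0 = 0.006 / (0.006 - 0.00079) = 1.151631
P1 = 366 * 1.151631 = 421.50 MW

421.50


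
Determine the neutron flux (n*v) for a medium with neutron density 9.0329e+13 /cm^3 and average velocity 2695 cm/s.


phi = n * v
phi = 9.0329e+13 * 2695
phi = 2.4344e+17 /cm^2/s

2.4344e+17


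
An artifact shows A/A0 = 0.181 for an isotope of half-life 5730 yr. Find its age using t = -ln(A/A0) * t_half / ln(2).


lambda = ln(2) / t_half = ln(2) / 5730 = 1.209681e-04 /yr
t = -ln(A/A0) / lambda
t = -ln(0.181) / 1.209681e-04
t = 14130 yr

14130


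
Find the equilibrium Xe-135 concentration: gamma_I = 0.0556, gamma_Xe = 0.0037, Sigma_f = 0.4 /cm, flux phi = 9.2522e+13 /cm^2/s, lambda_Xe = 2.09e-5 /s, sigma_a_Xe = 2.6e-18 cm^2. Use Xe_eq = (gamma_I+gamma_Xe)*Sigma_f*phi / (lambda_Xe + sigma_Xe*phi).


Xe_eq = (gamma_I + gamma_Xe) * Sigma_f * phi / (lambda_Xe + sigma_Xe * phi)
Numerator = (0.0556 + 0.0037) * 0.4 * 9.2522e+13 = 2.194622e+12
Denominator = 2.09e-5 + 2.6e-18 * 9.2522e+13 = 2.614572e-04
Xe_eq = 2.194622e+12 / 2.614572e-04 = 8.3938e+15 /cm^3

8.3938e+15


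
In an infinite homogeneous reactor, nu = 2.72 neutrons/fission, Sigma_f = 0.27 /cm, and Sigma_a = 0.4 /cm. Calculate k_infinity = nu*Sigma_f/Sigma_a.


k_inf = nu * Sigma_f / Sigma_a
k_inf = 2.72 * 0.27 / 0.4
k_inf = 1.8360

1.8360


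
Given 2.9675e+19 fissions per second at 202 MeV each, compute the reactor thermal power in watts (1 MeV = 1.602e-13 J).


P = fission_rate * E_MeV * 1.602e-13
P = 2.9675e+19 * 202 * 1.602e-13
P = 9.6029e+08 W

9.6029e+08


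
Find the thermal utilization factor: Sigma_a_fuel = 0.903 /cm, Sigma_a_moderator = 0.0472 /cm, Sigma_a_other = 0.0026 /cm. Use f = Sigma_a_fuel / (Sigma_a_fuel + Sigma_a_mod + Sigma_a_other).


f = Sigma_a_fuel / (Sigma_a_fuel + Sigma_a_mod + Sigma_a_other)
f = 0.903 / (0.903 + 0.0472 + 0.0026)
f = 0.94773

0.94773


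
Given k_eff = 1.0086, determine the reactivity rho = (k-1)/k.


rho = (k_eff - 1) / k_eff
rho = (1.0086 - 1) / 1.0086
rho = 0.0085267

0.0085267


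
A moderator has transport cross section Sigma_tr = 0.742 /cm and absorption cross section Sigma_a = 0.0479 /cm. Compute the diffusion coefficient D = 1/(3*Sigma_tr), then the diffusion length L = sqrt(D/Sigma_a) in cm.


D = 1 / (3 * Sigma_tr) = 1 / (3 * 0.742) = 0.4492363 cm
L = sqrt(D / Sigma_a)
L = sqrt(0.4492363 / 0.0479)
L = 3.0625 cm

3.0625


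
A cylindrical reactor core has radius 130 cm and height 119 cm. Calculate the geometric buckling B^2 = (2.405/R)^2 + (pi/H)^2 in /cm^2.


B^2 = (2.405/R)^2 + (pi/H)^2
B^2 = (2.405/130)^2 + (pi/119)^2
B^2 = 0.0010392 /cm^2

0.0010392


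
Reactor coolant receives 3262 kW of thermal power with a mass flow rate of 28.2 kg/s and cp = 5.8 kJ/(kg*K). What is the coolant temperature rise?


dT = Q / (m_dot * cp)
dT = 3262 / (28.2 * 5.8)
dT = 19.944 C

19.944


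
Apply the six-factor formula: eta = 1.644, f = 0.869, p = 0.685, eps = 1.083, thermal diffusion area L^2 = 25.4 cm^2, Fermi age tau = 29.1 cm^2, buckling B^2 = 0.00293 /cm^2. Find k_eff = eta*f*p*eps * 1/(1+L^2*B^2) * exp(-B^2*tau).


k_inf = eta*f*p*eps = 1.644*0.869*0.685*1.083 = 1.059841
P_TNL = 1/(1 + L^2*B^2) = 1/(1 + 25.4*0.00293) = 0.9307330
P_FNL = exp(-B^2*tau) = exp(-0.00293*29.1) = 0.9182707
k_eff = k_inf * P_TNL * P_FNL = 1.059841 * 0.9307330 * 0.9182707
k_eff = 0.90581

0.90581


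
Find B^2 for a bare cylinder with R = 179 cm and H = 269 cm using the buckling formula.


B^2 = (2.405/R)^2 + (pi/H)^2
B^2 = (2.405/179)^2 + (pi/269)^2
B^2 = 3.1691e-04 /cm^2

3.1691e-04


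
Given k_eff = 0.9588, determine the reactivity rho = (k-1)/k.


rho = (k_eff - 1) / k_eff
rho = (0.9588 - 1) / 0.9588
rho = -0.042970

-0.042970


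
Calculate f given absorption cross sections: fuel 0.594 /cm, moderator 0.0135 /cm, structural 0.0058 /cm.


f = Sigma_a_fuel / (Sigma_a_fuel + Sigma_a_mod + Sigma_a_other)
f = 0.594 / (0.594 + 0.0135 + 0.0058)
f = 0.96853

0.96853


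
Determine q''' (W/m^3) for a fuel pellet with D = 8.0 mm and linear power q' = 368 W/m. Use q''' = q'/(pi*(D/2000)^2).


r = D / 2 / 1000 = 8.0 / 2 / 1000 = 0.004 m
q''' = q' / (pi * r^2)
q''' = 368 / (pi * 0.004^2)
q''' = 7.3211e+06 W/m^3

7.3211e+06


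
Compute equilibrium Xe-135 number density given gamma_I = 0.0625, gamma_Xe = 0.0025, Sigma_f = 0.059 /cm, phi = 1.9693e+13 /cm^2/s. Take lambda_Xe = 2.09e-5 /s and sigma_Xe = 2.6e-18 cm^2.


Xe_eq = (gamma_I + gamma_Xe) * Sigma_f * phi / (lambda_Xe + sigma_Xe * phi)
Numerator = (0.0625 + 0.0025) * 0.059 * 1.9693e+13 = 7.552266e+10
Denominator = 2.09e-5 + 2.6e-18 * 1.9693e+13 = 7.210180e-05
Xe_eq = 7.552266e+10 / 7.210180e-05 = 1.0474e+15 /cm^3

1.0474e+15


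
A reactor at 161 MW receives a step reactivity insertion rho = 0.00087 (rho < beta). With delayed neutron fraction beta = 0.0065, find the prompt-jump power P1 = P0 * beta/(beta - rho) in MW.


P1/P0 = beta / (beta - rho)
P1/P0 = 0.0065 / (0.0065 - 0.00087) = 1.154529
P1 = 161 * 1.154529 = 185.88 MW

185.88


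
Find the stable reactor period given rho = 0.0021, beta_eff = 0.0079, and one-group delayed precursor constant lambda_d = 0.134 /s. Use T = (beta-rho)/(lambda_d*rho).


T = (beta - rho) / (lambda_d * rho)
T = (0.0079 - 0.0021) / (0.134 * 0.0021)
T = 20.611 s

20.611


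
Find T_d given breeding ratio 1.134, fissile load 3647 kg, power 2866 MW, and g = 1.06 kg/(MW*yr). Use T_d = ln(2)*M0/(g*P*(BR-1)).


Breeding gain G = BR - 1 = 1.134 - 1 = 0.134
Fissile production rate = g * P * G = 1.06 * 2866 * 0.134 = 407.08664 kg/yr
T_d = ln(2) * M0 / (g * P * G)
T_d = ln(2) * 3647 / 407.08664 = 6.2098 yr

6.2098


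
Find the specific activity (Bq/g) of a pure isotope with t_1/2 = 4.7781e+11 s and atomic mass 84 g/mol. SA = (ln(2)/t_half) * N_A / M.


lambda = ln(2) / t_half = ln(2) / 4.7781e+11 = 1.450675e-12 /s
SA = lambda * N_A / M
SA = 1.450675e-12 * 6.022e23 / 84
SA = 1.0400e+10 Bq/g

1.0400e+10


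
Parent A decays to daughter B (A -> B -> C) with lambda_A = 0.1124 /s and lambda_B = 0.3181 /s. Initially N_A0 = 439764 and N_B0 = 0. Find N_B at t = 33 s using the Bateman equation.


N_B(t) = lambda_A * N_A0 / (lambda_B - lambda_A) * [exp(-lambda_A*t) - exp(-lambda_B*t)]
exp(-0.1124*33) = 0.02449711; exp(-0.3181*33) = 2.761090e-05
N_B = 0.1124 * 439764 / (0.3181 - 0.1124) * (0.02449711 - 2.761090e-05)
N_B = 5880.0

5880.0


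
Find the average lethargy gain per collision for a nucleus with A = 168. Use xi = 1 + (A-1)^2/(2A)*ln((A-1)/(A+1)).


xi = 1 + (A-1)^2/(2A) * ln((A-1)/(A+1))
xi = 1 + (168-1)^2/(2*168) * ln((168-1)/(168 +1))
xi = 0.011858

0.011858


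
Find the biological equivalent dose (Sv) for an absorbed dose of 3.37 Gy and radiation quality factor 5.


H = D * Q
H = 3.37 * 5
H = 16.850 Sv

16.850


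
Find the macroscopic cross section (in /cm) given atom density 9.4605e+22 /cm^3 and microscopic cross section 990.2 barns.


Sigma = N * sigma_barns * 1e-24
Sigma = 9.4605e+22 * 990.2 * 1e-24
Sigma = 93.678 /cm

93.678


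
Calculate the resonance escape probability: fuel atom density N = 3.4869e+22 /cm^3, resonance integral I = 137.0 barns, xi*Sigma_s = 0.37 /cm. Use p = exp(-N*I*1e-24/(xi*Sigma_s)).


p = exp(-N * I * 1e-24 / (xi*Sigma_s))
p = exp(-3.4869e+22 * 137.0 * 1e-24 / 0.37)
p = 2.4708e-06

2.4708e-06


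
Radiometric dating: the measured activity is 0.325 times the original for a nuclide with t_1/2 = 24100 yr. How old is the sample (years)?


lambda = ln(2) / t_half = ln(2) / 24100 = 2.876129e-05 /yr
t = -ln(A/A0) / lambda
t = -ln(0.325) / 2.876129e-05
t = 39078 yr

39078


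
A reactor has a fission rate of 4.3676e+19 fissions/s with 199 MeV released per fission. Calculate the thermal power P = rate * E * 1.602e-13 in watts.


P = fission_rate * E_MeV * 1.602e-13
P = 4.3676e+19 * 199 * 1.602e-13
P = 1.3924e+09 W

1.3924e+09


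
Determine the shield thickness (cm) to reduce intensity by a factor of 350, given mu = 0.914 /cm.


x = ln(factor) / mu
x = ln(350) / 0.914
x = 6.4091 cm

6.4091


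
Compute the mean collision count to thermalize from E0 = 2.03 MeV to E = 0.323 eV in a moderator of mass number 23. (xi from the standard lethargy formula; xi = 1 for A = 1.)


xi = 1 + (A-1)^2/(2A)*ln((A-1)/(A+1)) = 0.08448899 (for A = 23)
n = ln(E0/E) / xi
n = ln(2.03e6 / 0.323) / 0.08448899
n = ln(6.284830e+06) / 0.08448899 = 185.27

185.27


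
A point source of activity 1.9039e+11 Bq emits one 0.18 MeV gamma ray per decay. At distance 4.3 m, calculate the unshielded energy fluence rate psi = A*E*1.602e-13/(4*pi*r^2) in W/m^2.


psi = A * E * 1.602e-13 / (4*pi*r^2)
psi = 1.9039e+11 * 0.18 * 1.602e-13 / (4*pi*4.3^2)
psi = 2.3628e-05 W/m^2

2.3628e-05


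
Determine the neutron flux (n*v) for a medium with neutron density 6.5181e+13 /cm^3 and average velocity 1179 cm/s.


phi = n * v
phi = 6.5181e+13 * 1179
phi = 7.6848e+16 /cm^2/s

7.6848e+16


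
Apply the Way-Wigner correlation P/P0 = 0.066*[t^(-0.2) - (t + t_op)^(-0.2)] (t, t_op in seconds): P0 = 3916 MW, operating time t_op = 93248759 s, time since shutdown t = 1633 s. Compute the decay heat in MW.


P/P0 = 0.066 * [t^(-0.2) - (t + t_op)^(-0.2)]
P/P0 = 0.066 * [1633^(-0.2) - (1633 + 93248759)^(-0.2)]
P/P0 = 0.066 * [0.2277208 - 0.02547240] = 0.01334839
P = 3916 * 0.01334839 = 52.272 MW

52.272


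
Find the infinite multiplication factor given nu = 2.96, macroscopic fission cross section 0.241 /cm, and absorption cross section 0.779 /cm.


k_inf = nu * Sigma_f / Sigma_a
k_inf = 2.96 * 0.241 / 0.779
k_inf = 0.91574

0.91574


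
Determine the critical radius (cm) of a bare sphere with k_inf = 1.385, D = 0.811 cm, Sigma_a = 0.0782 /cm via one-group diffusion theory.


L^2 = D / Sigma_a = 0.811 / 0.0782 = 10.37084 cm^2
B_m^2 = (k_inf - 1) / L^2 = (1.385 - 1) / 10.37084 = 0.03712332 /cm^2
For a bare sphere: B_g = pi/R, so R_c = pi / sqrt(B_m^2)
R_c = pi / sqrt(0.03712332) = 16.305 cm

16.305


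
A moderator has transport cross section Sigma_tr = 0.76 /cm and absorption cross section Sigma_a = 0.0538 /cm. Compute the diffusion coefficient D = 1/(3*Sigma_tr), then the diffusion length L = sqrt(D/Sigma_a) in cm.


D = 1 / (3 * Sigma_tr) = 1 / (3 * 0.76) = 0.4385965 cm
L = sqrt(D / Sigma_a)
L = sqrt(0.4385965 / 0.0538)
L = 2.8552 cm

2.8552


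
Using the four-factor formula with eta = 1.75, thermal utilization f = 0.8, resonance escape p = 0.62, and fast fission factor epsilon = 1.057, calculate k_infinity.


k_inf = eta * f * p * epsilon
k_inf = 1.75 * 0.8 * 0.62 * 1.057
k_inf = 0.91748

0.91748


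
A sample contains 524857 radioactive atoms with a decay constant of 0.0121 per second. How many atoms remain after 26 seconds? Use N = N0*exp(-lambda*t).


N = N0 * exp(-lambda * t)
N = 524857 * exp(-0.0121 * 26)
N = 383188

383188


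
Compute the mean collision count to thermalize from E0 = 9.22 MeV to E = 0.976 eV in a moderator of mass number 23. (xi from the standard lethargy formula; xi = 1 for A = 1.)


xi = 1 + (A-1)^2/(2A)*ln((A-1)/(A+1)) = 0.08448899 (for A = 23)
n = ln(E0/E) / xi
n = ln(9.22e6 / 0.976) / 0.08448899
n = ln(9.446721e+06) / 0.08448899 = 190.10

190.10


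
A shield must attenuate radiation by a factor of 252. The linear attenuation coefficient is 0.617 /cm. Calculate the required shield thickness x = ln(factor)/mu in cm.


x = ln(factor) / mu
x = ln(252) / 0.617
x = 8.9618 cm

8.9618


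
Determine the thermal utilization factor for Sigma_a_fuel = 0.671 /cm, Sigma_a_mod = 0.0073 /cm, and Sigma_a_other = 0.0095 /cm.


f = Sigma_a_fuel / (Sigma_a_fuel + Sigma_a_mod + Sigma_a_other)
f = 0.671 / (0.671 + 0.0073 + 0.0095)
f = 0.97557

0.97557


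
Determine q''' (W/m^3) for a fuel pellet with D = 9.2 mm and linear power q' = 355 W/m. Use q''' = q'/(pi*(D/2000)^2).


r = D / 2 / 1000 = 9.2 / 2 / 1000 = 0.0046 m
q''' = q' / (pi * r^2)
q''' = 355 / (pi * 0.0046^2)
q''' = 5.3403e+06 W/m^3

5.3403e+06


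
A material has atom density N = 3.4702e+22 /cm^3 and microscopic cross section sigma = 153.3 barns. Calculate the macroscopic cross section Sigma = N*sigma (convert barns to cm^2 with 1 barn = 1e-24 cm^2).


Sigma = N * sigma_barns * 1e-24
Sigma = 3.4702e+22 * 153.3 * 1e-24
Sigma = 5.3198 /cm

5.3198


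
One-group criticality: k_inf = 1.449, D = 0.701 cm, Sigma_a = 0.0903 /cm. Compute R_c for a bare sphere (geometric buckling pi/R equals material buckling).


L^2 = D / Sigma_a = 0.701 / 0.0903 = 7.763012 cm^2
B_m^2 = (k_inf - 1) / L^2 = (1.449 - 1) / 7.763012 = 0.05783838 /cm^2
For a bare sphere: B_g = pi/R, so R_c = pi / sqrt(B_m^2)
R_c = pi / sqrt(0.05783838) = 13.063 cm

13.063


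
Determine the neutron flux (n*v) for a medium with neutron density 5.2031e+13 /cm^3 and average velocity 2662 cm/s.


phi = n * v
phi = 5.2031e+13 * 2662
phi = 1.3851e+17 /cm^2/s

1.3851e+17


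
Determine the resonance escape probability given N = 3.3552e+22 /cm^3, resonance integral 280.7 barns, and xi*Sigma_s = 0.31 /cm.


p = exp(-N * I * 1e-24 / (xi*Sigma_s))
p = exp(-3.3552e+22 * 280.7 * 1e-24 / 0.31)
p = 6.3942e-14

6.3942e-14


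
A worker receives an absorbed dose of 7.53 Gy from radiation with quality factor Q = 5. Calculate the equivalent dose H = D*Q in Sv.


H = D * Q
H = 7.53 * 5
H = 37.650 Sv

37.650


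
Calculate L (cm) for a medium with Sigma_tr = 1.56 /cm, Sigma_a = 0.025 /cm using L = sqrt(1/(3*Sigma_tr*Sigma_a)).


D = 1 / (3 * Sigma_tr) = 1 / (3 * 1.56) = 0.2136752 cm
L = sqrt(D / Sigma_a)
L = sqrt(0.2136752 / 0.025)
L = 2.9235 cm

2.9235


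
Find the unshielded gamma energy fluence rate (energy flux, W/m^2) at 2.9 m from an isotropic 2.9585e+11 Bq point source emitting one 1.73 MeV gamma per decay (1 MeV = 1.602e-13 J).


psi = A * E * 1.602e-13 / (4*pi*r^2)
psi = 2.9585e+11 * 1.73 * 1.602e-13 / (4*pi*2.9^2)
psi = 7.7584e-04 W/m^2

7.7584e-04


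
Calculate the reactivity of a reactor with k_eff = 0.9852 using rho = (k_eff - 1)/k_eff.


rho = (k_eff - 1) / k_eff
rho = (0.9852 - 1) / 0.9852
rho = -0.015022

-0.015022


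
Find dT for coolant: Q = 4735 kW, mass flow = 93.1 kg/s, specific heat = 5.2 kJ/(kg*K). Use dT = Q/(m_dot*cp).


dT = Q / (m_dot * cp)
dT = 4735 / (93.1 * 5.2)
dT = 9.7806 C

9.7806


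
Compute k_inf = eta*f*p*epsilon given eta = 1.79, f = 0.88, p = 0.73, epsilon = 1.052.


k_inf = eta * f * p * epsilon
k_inf = 1.79 * 0.88 * 0.73 * 1.052
k_inf = 1.2097

1.2097


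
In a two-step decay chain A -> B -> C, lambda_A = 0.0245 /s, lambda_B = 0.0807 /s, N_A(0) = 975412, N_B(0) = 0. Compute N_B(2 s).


N_B(t) = lambda_A * N_A0 / (lambda_B - lambda_A) * [exp(-lambda_A*t) - exp(-lambda_B*t)]
exp(-0.0245*2) = 0.9521811; exp(-0.0807*2) = 0.8509516
N_B = 0.0245 * 975412 / (0.0807 - 0.0245) * (0.9521811 - 0.8509516)
N_B = 43045

43045


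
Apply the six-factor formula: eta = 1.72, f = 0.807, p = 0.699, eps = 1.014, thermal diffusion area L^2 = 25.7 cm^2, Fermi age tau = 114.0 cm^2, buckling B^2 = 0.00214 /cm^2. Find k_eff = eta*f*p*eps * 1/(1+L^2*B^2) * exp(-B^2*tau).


k_inf = eta*f*p*eps = 1.72*0.807*0.699*1.014 = 0.9838233
P_TNL = 1/(1 + L^2*B^2) = 1/(1 + 25.7*0.00214) = 0.9478691
P_FNL = exp(-B^2*tau) = exp(-0.00214*114.0) = 0.7835190
k_eff = k_inf * P_TNL * P_FNL = 0.9838233 * 0.9478691 * 0.7835190
k_eff = 0.73066

0.73066


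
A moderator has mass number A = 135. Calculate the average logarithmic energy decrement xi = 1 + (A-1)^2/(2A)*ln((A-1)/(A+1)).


xi = 1 + (A-1)^2/(2A) * ln((A-1)/(A+1))
xi = 1 + (135-1)^2/(2*135) * ln((135-1)/(135 +1))
xi = 0.014742

0.014742


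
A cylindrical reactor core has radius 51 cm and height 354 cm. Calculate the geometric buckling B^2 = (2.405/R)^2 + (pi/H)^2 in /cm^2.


B^2 = (2.405/R)^2 + (pi/H)^2
B^2 = (2.405/51)^2 + (pi/354)^2
B^2 = 0.0023025 /cm^2

0.0023025


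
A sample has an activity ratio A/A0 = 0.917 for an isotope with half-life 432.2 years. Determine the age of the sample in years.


lambda = ln(2) / t_half = ln(2) / 432.2 = 0.001603765 /yr
t = -ln(A/A0) / lambda
t = -ln(0.917) / 0.001603765
t = 54.028 yr

54.028


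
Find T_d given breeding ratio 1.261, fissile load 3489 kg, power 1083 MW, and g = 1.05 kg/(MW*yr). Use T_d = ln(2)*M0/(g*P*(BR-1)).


Breeding gain G = BR - 1 = 1.261 - 1 = 0.261
Fissile production rate = g * P * G = 1.05 * 1083 * 0.261 = 296.79615 kg/yr
T_d = ln(2) * M0 / (g * P * G)
T_d = ln(2) * 3489 / 296.79615 = 8.1483 yr

8.1483


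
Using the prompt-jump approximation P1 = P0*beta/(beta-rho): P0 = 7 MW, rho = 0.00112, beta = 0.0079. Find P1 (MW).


P1/P0 = beta / (beta - rho)
P1/P0 = 0.0079 / (0.0079 - 0.00112) = 1.165192
P1 = 7 * 1.165192 = 8.1563 MW

8.1563


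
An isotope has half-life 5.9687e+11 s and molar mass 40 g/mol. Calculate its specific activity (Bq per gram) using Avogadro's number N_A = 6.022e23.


lambda = ln(2) / t_half = ln(2) / 5.9687e+11 = 1.161303e-12 /s
SA = lambda * N_A / M
SA = 1.161303e-12 * 6.022e23 / 40
SA = 1.7483e+10 Bq/g

1.7483e+10


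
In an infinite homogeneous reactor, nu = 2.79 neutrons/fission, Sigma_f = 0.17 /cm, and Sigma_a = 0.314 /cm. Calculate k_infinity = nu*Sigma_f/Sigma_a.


k_inf = nu * Sigma_f / Sigma_a
k_inf = 2.79 * 0.17 / 0.314
k_inf = 1.5105

1.5105


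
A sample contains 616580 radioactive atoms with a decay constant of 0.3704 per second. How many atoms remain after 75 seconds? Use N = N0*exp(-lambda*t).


N = N0 * exp(-lambda * t)
N = 616580 * exp(-0.3704 * 75)
N = 5.3124e-07

5.3124e-07


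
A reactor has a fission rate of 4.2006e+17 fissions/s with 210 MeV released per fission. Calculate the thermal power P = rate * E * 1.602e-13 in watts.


P = fission_rate * E_MeV * 1.602e-13
P = 4.2006e+17 * 210 * 1.602e-13
P = 1.4132e+07 W

1.4132e+07


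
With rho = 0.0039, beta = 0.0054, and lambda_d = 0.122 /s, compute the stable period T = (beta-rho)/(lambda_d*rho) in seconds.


T = (beta - rho) / (lambda_d * rho)
T = (0.0054 - 0.0039) / (0.122 * 0.0039)
T = 3.1526 s

3.1526


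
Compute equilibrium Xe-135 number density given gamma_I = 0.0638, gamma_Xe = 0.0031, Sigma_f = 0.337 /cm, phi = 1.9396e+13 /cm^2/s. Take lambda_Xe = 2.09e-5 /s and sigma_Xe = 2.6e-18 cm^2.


Xe_eq = (gamma_I + gamma_Xe) * Sigma_f * phi / (lambda_Xe + sigma_Xe * phi)
Numerator = (0.0638 + 0.0031) * 0.337 * 1.9396e+13 = 4.372886e+11
Denominator = 2.09e-5 + 2.6e-18 * 1.9396e+13 = 7.132960e-05
Xe_eq = 4.372886e+11 / 7.132960e-05 = 6.1305e+15 /cm^3

6.1305e+15


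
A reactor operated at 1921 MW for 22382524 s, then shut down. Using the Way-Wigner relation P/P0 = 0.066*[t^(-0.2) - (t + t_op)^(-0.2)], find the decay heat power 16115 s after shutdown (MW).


P/P0 = 0.066 * [t^(-0.2) - (t + t_op)^(-0.2)]
P/P0 = 0.066 * [16115^(-0.2) - (16115 + 22382524)^(-0.2)]
P/P0 = 0.066 * [0.1440635 - 0.03388096] = 0.007272048
P = 1921 * 0.007272048 = 13.970 MW

13.970


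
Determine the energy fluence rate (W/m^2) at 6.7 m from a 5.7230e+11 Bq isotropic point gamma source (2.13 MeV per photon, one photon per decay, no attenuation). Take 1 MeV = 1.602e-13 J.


psi = A * E * 1.602e-13 / (4*pi*r^2)
psi = 5.7230e+11 * 2.13 * 1.602e-13 / (4*pi*6.7^2)
psi = 3.4618e-04 W/m^2

3.4618e-04


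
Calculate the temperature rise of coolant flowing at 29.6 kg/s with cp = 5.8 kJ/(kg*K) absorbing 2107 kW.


dT = Q / (m_dot * cp)
dT = 2107 / (29.6 * 5.8)
dT = 12.273 C

12.273


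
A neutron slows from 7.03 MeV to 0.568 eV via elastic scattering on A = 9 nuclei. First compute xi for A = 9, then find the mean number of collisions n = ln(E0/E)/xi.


xi = 1 + (A-1)^2/(2A)*ln((A-1)/(A+1)) = 0.2066007 (for A = 9)
n = ln(E0/E) / xi
n = ln(7.03e6 / 0.568) / 0.2066007
n = ln(1.237676e+07) / 0.2066007 = 79.048

79.048


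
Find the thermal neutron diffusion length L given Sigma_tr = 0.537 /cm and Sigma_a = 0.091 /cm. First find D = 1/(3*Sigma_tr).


D = 1 / (3 * Sigma_tr) = 1 / (3 * 0.537) = 0.6207325 cm
L = sqrt(D / Sigma_a)
L = sqrt(0.6207325 / 0.091)
L = 2.6117 cm

2.6117


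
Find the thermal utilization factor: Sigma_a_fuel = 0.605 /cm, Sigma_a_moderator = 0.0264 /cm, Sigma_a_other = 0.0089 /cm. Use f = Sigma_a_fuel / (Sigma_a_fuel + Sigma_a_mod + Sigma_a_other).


f = Sigma_a_fuel / (Sigma_a_fuel + Sigma_a_mod + Sigma_a_other)
f = 0.605 / (0.605 + 0.0264 + 0.0089)
f = 0.94487

0.94487


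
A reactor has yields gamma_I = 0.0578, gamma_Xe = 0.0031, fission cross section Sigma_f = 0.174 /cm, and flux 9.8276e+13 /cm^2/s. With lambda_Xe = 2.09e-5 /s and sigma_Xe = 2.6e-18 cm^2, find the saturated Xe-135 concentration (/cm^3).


Xe_eq = (gamma_I + gamma_Xe) * Sigma_f * phi / (lambda_Xe + sigma_Xe * phi)
Numerator = (0.0578 + 0.0031) * 0.174 * 9.8276e+13 = 1.041391e+12
Denominator = 2.09e-5 + 2.6e-18 * 9.8276e+13 = 2.764176e-04
Xe_eq = 1.041391e+12 / 2.764176e-04 = 3.7675e+15 /cm^3

3.7675e+15


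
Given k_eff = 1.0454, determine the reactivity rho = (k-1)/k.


rho = (k_eff - 1) / k_eff
rho = (1.0454 - 1) / 1.0454
rho = 0.043428

0.043428


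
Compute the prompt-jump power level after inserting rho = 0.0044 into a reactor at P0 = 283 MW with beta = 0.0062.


P1/P0 = beta / (beta - rho)
P1/P0 = 0.0062 / (0.0062 - 0.0044) = 3.444444
P1 = 283 * 3.444444 = 974.78 MW

974.78


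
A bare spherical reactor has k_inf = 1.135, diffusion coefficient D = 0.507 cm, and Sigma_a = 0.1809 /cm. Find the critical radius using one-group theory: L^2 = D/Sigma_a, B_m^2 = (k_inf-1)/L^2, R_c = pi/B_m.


L^2 = D / Sigma_a = 0.507 / 0.1809 = 2.802653 cm^2
B_m^2 = (k_inf - 1) / L^2 = (1.135 - 1) / 2.802653 = 0.04816865 /cm^2
For a bare sphere: B_g = pi/R, so R_c = pi / sqrt(B_m^2)
R_c = pi / sqrt(0.04816865) = 14.314 cm

14.314


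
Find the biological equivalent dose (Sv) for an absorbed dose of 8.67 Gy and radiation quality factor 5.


H = D * Q
H = 8.67 * 5
H = 43.350 Sv

43.350


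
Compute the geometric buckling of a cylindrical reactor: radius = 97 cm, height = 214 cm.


B^2 = (2.405/R)^2 + (pi/H)^2
B^2 = (2.405/97)^2 + (pi/214)^2
B^2 = 8.3025e-04 /cm^2

8.3025e-04


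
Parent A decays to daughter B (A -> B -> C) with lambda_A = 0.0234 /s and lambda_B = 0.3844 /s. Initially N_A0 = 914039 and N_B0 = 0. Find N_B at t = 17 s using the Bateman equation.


N_B(t) = lambda_A * N_A0 / (lambda_B - lambda_A) * [exp(-lambda_A*t) - exp(-lambda_B*t)]
exp(-0.0234*17) = 0.6717964; exp(-0.3844*17) = 0.001452019
N_B = 0.0234 * 914039 / (0.3844 - 0.0234) * (0.6717964 - 0.001452019)
N_B = 39717

39717


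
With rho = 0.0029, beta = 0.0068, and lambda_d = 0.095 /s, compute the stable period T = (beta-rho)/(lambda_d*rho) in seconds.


T = (beta - rho) / (lambda_d * rho)
T = (0.0068 - 0.0029) / (0.095 * 0.0029)
T = 14.156 s

14.156


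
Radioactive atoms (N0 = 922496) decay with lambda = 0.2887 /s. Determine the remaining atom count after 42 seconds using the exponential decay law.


N = N0 * exp(-lambda * t)
N = 922496 * exp(-0.2887 * 42)
N = 5.0000

5.0000


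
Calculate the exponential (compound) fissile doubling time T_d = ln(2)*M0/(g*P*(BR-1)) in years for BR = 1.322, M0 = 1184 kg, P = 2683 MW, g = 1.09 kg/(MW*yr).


Breeding gain G = BR - 1 = 1.322 - 1 = 0.322
Fissile production rate = g * P * G = 1.09 * 2683 * 0.322 = 941.67934 kg/yr
T_d = ln(2) * M0 / (g * P * G)
T_d = ln(2) * 1184 / 941.67934 = 0.87151 yr

0.87151


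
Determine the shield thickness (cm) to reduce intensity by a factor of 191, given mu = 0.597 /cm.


x = ln(factor) / mu
x = ln(191) / 0.597
x = 8.7978 cm

8.7978


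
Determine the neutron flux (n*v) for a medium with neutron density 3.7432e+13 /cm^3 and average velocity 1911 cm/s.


phi = n * v
phi = 3.7432e+13 * 1911
phi = 7.1533e+16 /cm^2/s

7.1533e+16


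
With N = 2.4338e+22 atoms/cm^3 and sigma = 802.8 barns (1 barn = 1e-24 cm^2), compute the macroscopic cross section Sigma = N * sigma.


Sigma = N * sigma_barns * 1e-24
Sigma = 2.4338e+22 * 802.8 * 1e-24
Sigma = 19.539 /cm

19.539


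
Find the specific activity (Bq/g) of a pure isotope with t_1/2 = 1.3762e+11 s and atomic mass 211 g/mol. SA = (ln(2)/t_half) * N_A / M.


lambda = ln(2) / t_half = ln(2) / 1.3762e+11 = 5.036675e-12 /s
SA = lambda * N_A / M
SA = 5.036675e-12 * 6.022e23 / 211
SA = 1.4375e+10 Bq/g

1.4375e+10


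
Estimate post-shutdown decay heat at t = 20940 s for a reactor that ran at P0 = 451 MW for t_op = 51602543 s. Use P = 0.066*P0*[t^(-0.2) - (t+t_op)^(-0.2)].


P/P0 = 0.066 * [t^(-0.2) - (t + t_op)^(-0.2)]
P/P0 = 0.066 * [20940^(-0.2) - (20940 + 51602543)^(-0.2)]
P/P0 = 0.066 * [0.1367114 - 0.02867019] = 0.007130720
P = 451 * 0.007130720 = 3.2160 MW

3.2160


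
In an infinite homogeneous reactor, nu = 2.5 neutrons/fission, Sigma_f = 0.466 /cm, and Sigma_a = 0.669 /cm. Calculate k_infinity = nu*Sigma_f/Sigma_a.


k_inf = nu * Sigma_f / Sigma_a
k_inf = 2.5 * 0.466 / 0.669
k_inf = 1.7414

1.7414


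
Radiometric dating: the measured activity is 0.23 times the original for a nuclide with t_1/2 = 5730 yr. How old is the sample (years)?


lambda = ln(2) / t_half = ln(2) / 5730 = 1.209681e-04 /yr
t = -ln(A/A0) / lambda
t = -ln(0.23) / 1.209681e-04
t = 12149 yr

12149


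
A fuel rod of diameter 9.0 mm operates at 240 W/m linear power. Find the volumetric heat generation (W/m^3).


r = D / 2 / 1000 = 9.0 / 2 / 1000 = 0.0045 m
q''' = q' / (pi * r^2)
q''' = 240 / (pi * 0.0045^2)
q''' = 3.7726e+06 W/m^3

3.7726e+06


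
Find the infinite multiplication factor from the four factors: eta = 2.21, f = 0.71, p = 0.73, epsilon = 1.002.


k_inf = eta * f * p * epsilon
k_inf = 2.21 * 0.71 * 0.73 * 1.002
k_inf = 1.1477

1.1477


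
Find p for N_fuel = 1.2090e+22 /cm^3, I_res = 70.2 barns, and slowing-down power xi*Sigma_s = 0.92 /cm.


p = exp(-N * I * 1e-24 / (xi*Sigma_s))
p = exp(-1.2090e+22 * 70.2 * 1e-24 / 0.92)
p = 0.39752

0.39752
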